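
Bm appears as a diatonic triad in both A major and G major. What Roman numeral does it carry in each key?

The scale of A major is A B C# D E F# G#; B is degree 2, and the triad built there (B-D-F#) is minor, so it is ii.
The scale of G major is G A B C D E F#; B is degree 3, and the triad built there (B-D-F#) is minor, so it is iii.

ii in A major; iii in G major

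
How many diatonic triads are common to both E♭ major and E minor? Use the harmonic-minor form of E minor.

Diatonic triads of E♭ major: E♭ (I), Fm (ii), Gm (iii), A♭ (IV), B♭ (V), Cm (vi), Ddim (vii°).
Diatonic triads of E minor (harmonic minor): Em (i), F♯dim (ii°), Gaug (III+), Am (iv), B (V), C (VI), D♯dim (vii°).
No triad has the same root and quality in both keys.

0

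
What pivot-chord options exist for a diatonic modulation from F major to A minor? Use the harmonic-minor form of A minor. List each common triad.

Triads in F major: F major (I), G minor (ii), A minor (iii), B♭ major (IV), C major (V), D minor (vi), E diminished (vii°).
Triads in A minor (harmonic minor): A minor (i), B diminished (ii°), C augmented (III+), D minor (iv), E major (V), F major (VI), G♯ diminished (vii°).
Shared triads with their functions: F major (I in F major, VI in A minor); A minor (iii in F major, i in A minor); D minor (vi in F major, iv in A minor).

F, Am, Dm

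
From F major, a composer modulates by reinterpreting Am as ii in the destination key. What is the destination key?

G major

The numeral ii denotes a minor triad on scale degree 2. With A on degree 2, the tonic of the new key is G.
Degree 2 carries a minor triad in major keys, so the destination is G major.
Check: the diatonic triads of G major are G (I), Am (ii), Bm (iii), C (IV), D (V), Em (vi), F#dim (vii°) — Am is indeed ii.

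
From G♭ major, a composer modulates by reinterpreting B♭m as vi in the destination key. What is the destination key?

D♭ major

The numeral vi denotes a minor triad on scale degree 6. With B♭ on degree 6, the tonic of the new key is D♭.
Degree 6 carries a minor triad in major keys, so the destination is D♭ major.
Check: the diatonic triads of D♭ major are D♭ (I), E♭m (ii), Fm (iii), G♭ (IV), A♭ (V), B♭m (vi), Cdim (vii°) — B♭m is indeed vi.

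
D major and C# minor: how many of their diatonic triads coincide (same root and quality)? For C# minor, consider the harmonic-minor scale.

2

Diatonic triads of D major: D (I), Em (ii), F#m (iii), G (IV), A (V), Bm (vi), C#dim (vii°).
Diatonic triads of C# minor (harmonic minor): C#m (i), D#dim (ii°), Eaug (III+), F#m (iv), G# (V), A (VI), B#dim (vii°).
Matching root and quality in both lists: F#m, A.
That gives 2 common triads.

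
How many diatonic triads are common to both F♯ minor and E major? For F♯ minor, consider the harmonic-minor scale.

Diatonic triads of F♯ minor (harmonic minor): F♯m (i), G♯dim (ii°), Aaug (III+), Bm (iv), C♯ (V), D (VI), E♯dim (vii°).
Diatonic triads of E major: E (I), F♯m (ii), G♯m (iii), A (IV), B (V), C♯m (vi), D♯dim (vii°).
Matching root and quality in both lists: F♯m.
That gives 1 common triad.

1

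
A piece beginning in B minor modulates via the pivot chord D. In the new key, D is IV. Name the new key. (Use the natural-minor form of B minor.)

A major

The numeral IV denotes a major triad on scale degree 4. With D on degree 4, the tonic of the new key is A.
Degree 4 carries a major triad in major keys, so the destination is A major.
Check: the diatonic triads of A major are A (I), Bm (ii), C♯m (iii), D (IV), E (V), F♯m (vi), G♯dim (vii°) — D is indeed IV.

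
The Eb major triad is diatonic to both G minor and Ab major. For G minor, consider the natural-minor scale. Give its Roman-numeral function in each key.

VI in G minor; V in Ab major

The scale of G minor (natural minor) is G A Bb C D Eb F; Eb is degree 6, and the triad built there (Eb-G-Bb) is major, so it is VI.
The scale of Ab major is Ab Bb C Db Eb F G; Eb is degree 5, and the triad built there (Eb-G-Bb) is major, so it is V.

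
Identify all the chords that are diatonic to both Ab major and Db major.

Ab, Bbm, Db, Fm

Triads in Ab major: Ab (I), Bbm (ii), Cm (iii), Db (IV), Eb (V), Fm (vi), Gdim (vii°).
Triads in Db major: Db (I), Ebm (ii), Fm (iii), Gb (IV), Ab (V), Bbm (vi), Cdim (vii°).
Shared triads with their functions: Ab (I in Ab major, V in Db major); Bbm (ii in Ab major, vi in Db major); Db (IV in Ab major, I in Db major); Fm (vi in Ab major, iii in Db major).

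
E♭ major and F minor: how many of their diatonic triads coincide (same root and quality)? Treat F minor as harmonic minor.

Diatonic triads of E♭ major: E♭ major (I), F minor (ii), G minor (iii), A♭ major (IV), B♭ major (V), C minor (vi), D diminished (vii°).
Diatonic triads of F minor (harmonic minor): F minor (i), G diminished (ii°), A♭ augmented (III+), B♭ minor (iv), C major (V), D♭ major (VI), E diminished (vii°).
Matching root and quality in both lists: F minor.
That gives 1 common triad.

1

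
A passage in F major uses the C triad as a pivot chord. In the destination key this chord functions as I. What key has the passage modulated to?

C major

The numeral I denotes a major triad on scale degree 1. With C on degree 1, the tonic of the new key is C.
Degree 1 carries a major triad in major keys, so the destination is C major.
Check: the diatonic triads of C major are C (I), Dm (ii), Em (iii), F (IV), G (V), Am (vi), Bdim (vii°) — C is indeed I.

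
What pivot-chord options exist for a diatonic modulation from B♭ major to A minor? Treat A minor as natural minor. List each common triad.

Dm, F

Triads in B♭ major: B♭ major (I), C minor (ii), D minor (iii), E♭ major (IV), F major (V), G minor (vi), A diminished (vii°).
Triads in A minor (natural minor): A minor (i), B diminished (ii°), C major (III), D minor (iv), E minor (v), F major (VI), G major (VII).
Shared triads with their functions: D minor (iii in B♭ major, iv in A minor); F major (V in B♭ major, VI in A minor).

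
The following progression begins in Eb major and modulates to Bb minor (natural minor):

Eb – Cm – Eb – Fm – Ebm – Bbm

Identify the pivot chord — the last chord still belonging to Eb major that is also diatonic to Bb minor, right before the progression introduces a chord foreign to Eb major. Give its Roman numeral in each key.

Chords diatonic to Eb major: Eb, Fm, Gm, Ab, Bb, Cm, Ddim.
Reading the progression, the first chord not in that set is Ebm, so the modulation leaves Eb major there.
The chord immediately before Ebm is Fm, which is diatonic to both keys: ii in Eb major and v in Bb minor.

Fm — ii in Eb major, v in Bb minor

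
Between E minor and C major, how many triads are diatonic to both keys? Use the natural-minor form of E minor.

Diatonic triads of E minor (natural minor): E minor (i), F# diminished (ii°), G major (III), A minor (iv), B minor (v), C major (VI), D major (VII).
Diatonic triads of C major: C major (I), D minor (ii), E minor (iii), F major (IV), G major (V), A minor (vi), B diminished (vii°).
Matching root and quality in both lists: E minor, G major, A minor, C major.
That gives 4 common triads.

4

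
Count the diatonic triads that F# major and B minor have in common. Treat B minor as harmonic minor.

1

Diatonic triads of F# major: F# (I), G#m (ii), A#m (iii), B (IV), C# (V), D#m (vi), E#dim (vii°).
Diatonic triads of B minor (harmonic minor): Bm (i), C#dim (ii°), Daug (III+), Em (iv), F# (V), G (VI), A#dim (vii°).
Matching root and quality in both lists: F#.
That gives 1 common triad.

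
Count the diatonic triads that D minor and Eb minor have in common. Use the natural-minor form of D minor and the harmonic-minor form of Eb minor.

Diatonic triads of D minor (natural minor): Dm (i), Edim (ii°), F (III), Gm (iv), Am (v), Bb (VI), C (VII).
Diatonic triads of Eb minor (harmonic minor): Ebm (i), Fdim (ii°), Gbaug (III+), Abm (iv), Bb (V), Cb (VI), Ddim (vii°).
Matching root and quality in both lists: Bb.
That gives 1 common triad.

1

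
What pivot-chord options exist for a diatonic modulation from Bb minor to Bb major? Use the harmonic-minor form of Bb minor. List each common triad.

Triads in Bb minor (harmonic minor): Bbm (i), Cdim (ii°), Dbaug (III+), Ebm (iv), F (V), Gb (VI), Adim (vii°).
Triads in Bb major: Bb (I), Cm (ii), Dm (iii), Eb (IV), F (V), Gm (vi), Adim (vii°).
Shared triads with their functions: F (V in Bb minor, V in Bb major); Adim (vii° in Bb minor, vii° in Bb major).

F, Adim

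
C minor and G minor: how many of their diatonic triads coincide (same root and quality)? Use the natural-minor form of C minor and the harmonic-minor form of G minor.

Diatonic triads of C minor (natural minor): C minor (i), D diminished (ii°), E♭ major (III), F minor (iv), G minor (v), A♭ major (VI), B♭ major (VII).
Diatonic triads of G minor (harmonic minor): G minor (i), A diminished (ii°), B♭ augmented (III+), C minor (iv), D major (V), E♭ major (VI), F♯ diminished (vii°).
Matching root and quality in both lists: C minor, E♭ major, G minor.
That gives 3 common triads.

3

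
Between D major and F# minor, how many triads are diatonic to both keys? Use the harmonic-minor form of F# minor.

Diatonic triads of D major: D (I), Em (ii), F#m (iii), G (IV), A (V), Bm (vi), C#dim (vii°).
Diatonic triads of F# minor (harmonic minor): F#m (i), G#dim (ii°), Aaug (III+), Bm (iv), C# (V), D (VI), E#dim (vii°).
Matching root and quality in both lists: D, F#m, Bm.
That gives 3 common triads.

3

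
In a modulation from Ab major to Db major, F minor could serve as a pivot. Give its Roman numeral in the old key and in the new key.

The scale of Ab major is Ab Bb C Db Eb F G; F is degree 6, and the triad built there (F-Ab-C) is minor, so it is vi.
The scale of Db major is Db Eb F Gb Ab Bb C; F is degree 3, and the triad built there (F-Ab-C) is minor, so it is iii.

vi in Ab major; iii in Db major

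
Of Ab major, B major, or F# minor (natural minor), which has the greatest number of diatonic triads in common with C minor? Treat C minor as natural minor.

Ab major

Triads of C minor (natural minor): Cm (i), Ddim (ii°), Eb (III), Fm (iv), Gm (v), Ab (VI), Bb (VII).
Ab major shares 4: Cm, Eb, Fm, Ab.
B major shares 0: none.
F# minor (natural minor) shares 0: none.
The most common triads (4) are shared with Ab major.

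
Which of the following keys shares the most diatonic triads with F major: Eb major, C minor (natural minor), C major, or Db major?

Triads of F major: F (I), Gm (ii), Am (iii), Bb (IV), C (V), Dm (vi), Edim (vii°).
Eb major shares 2: Gm, Bb.
C minor (natural minor) shares 2: Gm, Bb.
C major shares 4: F, Am, C, Dm.
Db major shares 0: none.
The most common triads (4) are shared with C major.

C major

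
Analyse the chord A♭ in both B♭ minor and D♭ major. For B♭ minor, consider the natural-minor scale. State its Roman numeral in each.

The scale of B♭ minor (natural minor) is B♭ C D♭ E♭ F G♭ A♭; A♭ is degree 7, and the triad built there (A♭-C-E♭) is major, so it is VII.
The scale of D♭ major is D♭ E♭ F G♭ A♭ B♭ C; A♭ is degree 5, and the triad built there (A♭-C-E♭) is major, so it is V.

VII in B♭ minor; V in D♭ major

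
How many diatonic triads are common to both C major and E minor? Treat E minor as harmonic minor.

Diatonic triads of C major: C (I), Dm (ii), Em (iii), F (IV), G (V), Am (vi), Bdim (vii°).
Diatonic triads of E minor (harmonic minor): Em (i), F#dim (ii°), Gaug (III+), Am (iv), B (V), C (VI), D#dim (vii°).
Matching root and quality in both lists: C, Em, Am.
That gives 3 common triads.

3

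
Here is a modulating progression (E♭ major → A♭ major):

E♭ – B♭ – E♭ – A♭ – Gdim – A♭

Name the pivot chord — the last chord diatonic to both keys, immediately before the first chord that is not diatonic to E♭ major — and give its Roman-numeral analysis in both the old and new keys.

A♭ — IV in E♭ major, I in A♭ major

Chords diatonic to E♭ major: E♭, Fm, Gm, A♭, B♭, Cm, Ddim.
Reading the progression, the first chord not in that set is Gdim, so the modulation leaves E♭ major there.
The chord immediately before Gdim is A♭, which is diatonic to both keys: IV in E♭ major and I in A♭ major.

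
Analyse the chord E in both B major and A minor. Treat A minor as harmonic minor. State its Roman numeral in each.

IV in B major; V in A minor

The scale of B major is B C♯ D♯ E F♯ G♯ A♯; E is degree 4, and the triad built there (E-G♯-B) is major, so it is IV.
The scale of A minor (harmonic minor) is A B C D E F G♯; E is degree 5, and the triad built there (E-G♯-B) is major, so it is V.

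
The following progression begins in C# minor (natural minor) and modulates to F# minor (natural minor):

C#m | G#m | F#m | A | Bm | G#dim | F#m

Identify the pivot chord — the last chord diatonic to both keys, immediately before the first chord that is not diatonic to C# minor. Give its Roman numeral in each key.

Chords diatonic to C# minor: C#m, D#dim, E, F#m, G#m, A, B.
Reading the progression, the first chord not in that set is Bm, so the modulation leaves C# minor there.
The chord immediately before Bm is A, which is diatonic to both keys: VI in C# minor and III in F# minor.

A — VI in C# minor, III in F# minor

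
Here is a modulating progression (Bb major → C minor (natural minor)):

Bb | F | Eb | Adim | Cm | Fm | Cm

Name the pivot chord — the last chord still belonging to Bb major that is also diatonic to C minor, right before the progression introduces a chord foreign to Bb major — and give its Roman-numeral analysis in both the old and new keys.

Cm — ii in Bb major, i in C minor

Chords diatonic to Bb major: Bb, Cm, Dm, Eb, F, Gm, Adim.
Reading the progression, the first chord not in that set is Fm, so the modulation leaves Bb major there.
The chord immediately before Fm is Cm, which is diatonic to both keys: ii in Bb major and i in C minor.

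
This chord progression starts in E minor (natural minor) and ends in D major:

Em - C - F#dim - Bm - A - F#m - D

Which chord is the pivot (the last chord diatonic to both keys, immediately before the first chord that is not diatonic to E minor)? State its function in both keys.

Chords diatonic to E minor: Em, F#dim, G, Am, Bm, C, D.
Reading the progression, the first chord not in that set is A, so the modulation leaves E minor there.
The chord immediately before A is Bm, which is diatonic to both keys: v in E minor and vi in D major.

Bm — v in E minor, vi in D major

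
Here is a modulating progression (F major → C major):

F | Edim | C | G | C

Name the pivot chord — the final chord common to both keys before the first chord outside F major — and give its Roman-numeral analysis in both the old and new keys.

C — V in F major, I in C major

Chords diatonic to F major: F, Gm, Am, Bb, C, Dm, Edim.
Reading the progression, the first chord not in that set is G, so the modulation leaves F major there.
The chord immediately before G is C, which is diatonic to both keys: V in F major and I in C major.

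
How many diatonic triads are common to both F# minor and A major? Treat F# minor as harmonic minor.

Diatonic triads of F# minor (harmonic minor): F#m (i), G#dim (ii°), Aaug (III+), Bm (iv), C# (V), D (VI), E#dim (vii°).
Diatonic triads of A major: A (I), Bm (ii), C#m (iii), D (IV), E (V), F#m (vi), G#dim (vii°).
Matching root and quality in both lists: F#m, G#dim, Bm, D.
That gives 4 common triads.

4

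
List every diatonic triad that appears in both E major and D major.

Triads in E major: E (I), F#m (ii), G#m (iii), A (IV), B (V), C#m (vi), D#dim (vii°).
Triads in D major: D (I), Em (ii), F#m (iii), G (IV), A (V), Bm (vi), C#dim (vii°).
Shared triads with their functions: F#m (ii in E major, iii in D major); A (IV in E major, V in D major).

F#m, A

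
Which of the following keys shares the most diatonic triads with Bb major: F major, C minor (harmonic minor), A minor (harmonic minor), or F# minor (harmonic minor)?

F major

Triads of Bb major: Bb (I), Cm (ii), Dm (iii), Eb (IV), F (V), Gm (vi), Adim (vii°).
F major shares 4: Bb, Dm, F, Gm.
C minor (harmonic minor) shares 1: Cm.
A minor (harmonic minor) shares 2: Dm, F.
F# minor (harmonic minor) shares 0: none.
The most common triads (4) are shared with F major.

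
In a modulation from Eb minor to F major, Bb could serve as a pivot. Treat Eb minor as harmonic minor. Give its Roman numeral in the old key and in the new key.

The scale of Eb minor (harmonic minor) is Eb F Gb Ab Bb Cb D; Bb is degree 5, and the triad built there (Bb-D-F) is major, so it is V.
The scale of F major is F G A Bb C D E; Bb is degree 4, and the triad built there (Bb-D-F) is major, so it is IV.

V in Eb minor; IV in F major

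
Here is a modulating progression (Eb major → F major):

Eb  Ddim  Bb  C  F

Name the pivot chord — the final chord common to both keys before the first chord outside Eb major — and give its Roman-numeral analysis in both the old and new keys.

Bb — V in Eb major, IV in F major

Chords diatonic to Eb major: Eb, Fm, Gm, Ab, Bb, Cm, Ddim.
Reading the progression, the first chord not in that set is C, so the modulation leaves Eb major there.
The chord immediately before C is Bb, which is diatonic to both keys: V in Eb major and IV in F major.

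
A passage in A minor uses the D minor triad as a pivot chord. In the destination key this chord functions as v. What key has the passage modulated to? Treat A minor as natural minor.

The numeral v denotes a minor triad on scale degree 5. With D on degree 5, the tonic of the new key is G.
Degree 5 carries a minor triad in natural-minor keys, so the destination is G minor.
Check: the diatonic triads of G minor (natural minor) are Gm (i), Adim (ii°), Bb (III), Cm (iv), Dm (v), Eb (VI), F (VII) — D minor is indeed v.

G minor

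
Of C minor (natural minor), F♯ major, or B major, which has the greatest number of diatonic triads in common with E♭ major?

C minor

Triads of E♭ major: E♭ major (I), F minor (ii), G minor (iii), A♭ major (IV), B♭ major (V), C minor (vi), D diminished (vii°).
C minor (natural minor) shares 7: E♭, Fm, Gm, A♭, B♭, Cm, Ddim.
F♯ major shares 0: none.
B major shares 0: none.
The most common triads (7) are shared with C minor.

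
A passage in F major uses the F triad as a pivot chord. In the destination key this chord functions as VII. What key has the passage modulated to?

The numeral VII denotes a major triad on scale degree 7. With F on degree 7, the tonic of the new key is G.
Degree 7 carries a major triad in natural-minor keys, so the destination is G minor.
Check: the diatonic triads of G minor (natural minor) are Gm (i), Adim (ii°), B♭ (III), Cm (iv), Dm (v), E♭ (VI), F (VII) — F is indeed VII.

G minor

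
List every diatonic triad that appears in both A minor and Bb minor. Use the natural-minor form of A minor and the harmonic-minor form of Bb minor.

F

Triads in A minor (natural minor): Am (i), Bdim (ii°), C (III), Dm (iv), Em (v), F (VI), G (VII).
Triads in Bb minor (harmonic minor): Bbm (i), Cdim (ii°), Dbaug (III+), Ebm (iv), F (V), Gb (VI), Adim (vii°).
Shared triads with their functions: F (VI in A minor, V in Bb minor).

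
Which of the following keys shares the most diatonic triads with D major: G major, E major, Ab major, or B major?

G major

Triads of D major: D major (I), E minor (ii), F# minor (iii), G major (IV), A major (V), B minor (vi), C# diminished (vii°).
G major shares 4: D, Em, G, Bm.
E major shares 2: F#m, A.
Ab major shares 0: none.
B major shares 0: none.
The most common triads (4) are shared with G major.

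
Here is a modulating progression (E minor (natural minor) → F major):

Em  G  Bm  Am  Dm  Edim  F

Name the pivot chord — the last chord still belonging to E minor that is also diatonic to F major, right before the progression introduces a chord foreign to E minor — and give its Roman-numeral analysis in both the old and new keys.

Chords diatonic to E minor: Em, F♯dim, G, Am, Bm, C, D.
Reading the progression, the first chord not in that set is Dm, so the modulation leaves E minor there.
The chord immediately before Dm is Am, which is diatonic to both keys: iv in E minor and iii in F major.

Am — iv in E minor, iii in F major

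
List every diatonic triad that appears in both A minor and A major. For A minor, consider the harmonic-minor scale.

E, G♯dim

Triads in A minor (harmonic minor): A minor (i), B diminished (ii°), C augmented (III+), D minor (iv), E major (V), F major (VI), G♯ diminished (vii°).
Triads in A major: A major (I), B minor (ii), C♯ minor (iii), D major (IV), E major (V), F♯ minor (vi), G♯ diminished (vii°).
Shared triads with their functions: E major (V in A minor, V in A major); G♯ diminished (vii° in A minor, vii° in A major).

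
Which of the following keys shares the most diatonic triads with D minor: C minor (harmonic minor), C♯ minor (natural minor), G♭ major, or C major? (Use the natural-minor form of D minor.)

Triads of D minor (natural minor): D minor (i), E diminished (ii°), F major (III), G minor (iv), A minor (v), B♭ major (VI), C major (VII).
C minor (harmonic minor) shares 0: none.
C♯ minor (natural minor) shares 0: none.
G♭ major shares 0: none.
C major shares 4: Dm, F, Am, C.
The most common triads (4) are shared with C major.

C major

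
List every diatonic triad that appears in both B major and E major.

B, C♯m, E, G♯m

Triads in B major: B (I), C♯m (ii), D♯m (iii), E (IV), F♯ (V), G♯m (vi), A♯dim (vii°).
Triads in E major: E (I), F♯m (ii), G♯m (iii), A (IV), B (V), C♯m (vi), D♯dim (vii°).
Shared triads with their functions: B (I in B major, V in E major); C♯m (ii in B major, vi in E major); E (IV in B major, I in E major); G♯m (vi in B major, iii in E major).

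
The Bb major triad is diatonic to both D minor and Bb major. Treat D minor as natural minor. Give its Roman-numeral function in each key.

VI in D minor; I in Bb major

The scale of D minor (natural minor) is D E F G A Bb C; Bb is degree 6, and the triad built there (Bb-D-F) is major, so it is VI.
The scale of Bb major is Bb C D Eb F G A; Bb is degree 1, and the triad built there (Bb-D-F) is major, so it is I.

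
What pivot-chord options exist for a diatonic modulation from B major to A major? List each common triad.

C#m, E

Triads in B major: B (I), C#m (ii), D#m (iii), E (IV), F# (V), G#m (vi), A#dim (vii°).
Triads in A major: A (I), Bm (ii), C#m (iii), D (IV), E (V), F#m (vi), G#dim (vii°).
Shared triads with their functions: C#m (ii in B major, iii in A major); E (IV in B major, V in A major).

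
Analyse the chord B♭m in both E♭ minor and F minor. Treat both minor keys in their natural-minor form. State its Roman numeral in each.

The scale of E♭ minor (natural minor) is E♭ F G♭ A♭ B♭ C♭ D♭; B♭ is degree 5, and the triad built there (B♭-D♭-F) is minor, so it is v.
The scale of F minor (natural minor) is F G A♭ B♭ C D♭ E♭; B♭ is degree 4, and the triad built there (B♭-D♭-F) is minor, so it is iv.

v in E♭ minor; iv in F minor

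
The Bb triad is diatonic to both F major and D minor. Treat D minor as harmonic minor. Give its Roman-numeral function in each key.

IV in F major; VI in D minor

The scale of F major is F G A Bb C D E; Bb is degree 4, and the triad built there (Bb-D-F) is major, so it is IV.
The scale of D minor (harmonic minor) is D E F G A Bb C#; Bb is degree 6, and the triad built there (Bb-D-F) is major, so it is VI.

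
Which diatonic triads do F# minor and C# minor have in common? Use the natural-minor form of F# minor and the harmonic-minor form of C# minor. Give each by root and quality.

F#m, A, C#m

Triads in F# minor (natural minor): F#m (i), G#dim (ii°), A (III), Bm (iv), C#m (v), D (VI), E (VII).
Triads in C# minor (harmonic minor): C#m (i), D#dim (ii°), Eaug (III+), F#m (iv), G# (V), A (VI), B#dim (vii°).
Shared triads with their functions: F#m (i in F# minor, iv in C# minor); A (III in F# minor, VI in C# minor); C#m (v in F# minor, i in C# minor).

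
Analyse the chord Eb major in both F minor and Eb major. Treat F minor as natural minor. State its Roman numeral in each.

VII in F minor; I in Eb major

The scale of F minor (natural minor) is F G Ab Bb C Db Eb; Eb is degree 7, and the triad built there (Eb-G-Bb) is major, so it is VII.
The scale of Eb major is Eb F G Ab Bb C D; Eb is degree 1, and the triad built there (Eb-G-Bb) is major, so it is I.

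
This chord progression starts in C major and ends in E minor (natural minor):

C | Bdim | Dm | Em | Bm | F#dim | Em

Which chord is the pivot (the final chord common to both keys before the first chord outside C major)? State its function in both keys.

Chords diatonic to C major: C, Dm, Em, F, G, Am, Bdim.
Reading the progression, the first chord not in that set is Bm, so the modulation leaves C major there.
The chord immediately before Bm is Em, which is diatonic to both keys: iii in C major and i in E minor.

Em — iii in C major, i in E minor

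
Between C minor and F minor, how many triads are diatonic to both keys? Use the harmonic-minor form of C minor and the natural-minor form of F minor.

3

Diatonic triads of C minor (harmonic minor): Cm (i), Ddim (ii°), E♭aug (III+), Fm (iv), G (V), A♭ (VI), Bdim (vii°).
Diatonic triads of F minor (natural minor): Fm (i), Gdim (ii°), A♭ (III), B♭m (iv), Cm (v), D♭ (VI), E♭ (VII).
Matching root and quality in both lists: Cm, Fm, A♭.
That gives 3 common triads.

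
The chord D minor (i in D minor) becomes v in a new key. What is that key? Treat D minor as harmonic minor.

G minor

The numeral v denotes a minor triad on scale degree 5. With D on degree 5, the tonic of the new key is G.
Degree 5 carries a minor triad in natural-minor keys, so the destination is G minor.
Check: the diatonic triads of G minor (natural minor) are Gm (i), Adim (ii°), Bb (III), Cm (iv), Dm (v), Eb (VI), F (VII) — D minor is indeed v.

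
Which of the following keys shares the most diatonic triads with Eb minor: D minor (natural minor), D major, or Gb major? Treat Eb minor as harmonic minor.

Gb major

Triads of Eb minor (harmonic minor): Eb minor (i), F diminished (ii°), Gb augmented (III+), Ab minor (iv), Bb major (V), Cb major (VI), D diminished (vii°).
D minor (natural minor) shares 1: Bb.
D major shares 0: none.
Gb major shares 4: Ebm, Fdim, Abm, Cb.
The most common triads (4) are shared with Gb major.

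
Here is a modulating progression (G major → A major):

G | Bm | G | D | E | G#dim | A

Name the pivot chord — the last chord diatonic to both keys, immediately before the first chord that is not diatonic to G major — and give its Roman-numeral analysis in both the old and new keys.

D — V in G major, IV in A major

Chords diatonic to G major: G, Am, Bm, C, D, Em, F#dim.
Reading the progression, the first chord not in that set is E, so the modulation leaves G major there.
The chord immediately before E is D, which is diatonic to both keys: V in G major and IV in A major.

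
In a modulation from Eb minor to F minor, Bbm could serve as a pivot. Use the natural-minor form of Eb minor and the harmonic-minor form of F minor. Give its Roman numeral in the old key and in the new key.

The scale of Eb minor (natural minor) is Eb F Gb Ab Bb Cb Db; Bb is degree 5, and the triad built there (Bb-Db-F) is minor, so it is v.
The scale of F minor (harmonic minor) is F G Ab Bb C Db E; Bb is degree 4, and the triad built there (Bb-Db-F) is minor, so it is iv.

v in Eb minor; iv in F minor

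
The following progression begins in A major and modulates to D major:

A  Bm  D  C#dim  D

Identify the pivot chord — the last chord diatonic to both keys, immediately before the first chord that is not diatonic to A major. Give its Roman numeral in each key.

D — IV in A major, I in D major

Chords diatonic to A major: A, Bm, C#m, D, E, F#m, G#dim.
Reading the progression, the first chord not in that set is C#dim, so the modulation leaves A major there.
The chord immediately before C#dim is D, which is diatonic to both keys: IV in A major and I in D major.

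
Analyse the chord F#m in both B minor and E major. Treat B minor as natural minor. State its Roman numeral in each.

The scale of B minor (natural minor) is B C# D E F# G A; F# is degree 5, and the triad built there (F#-A-C#) is minor, so it is v.
The scale of E major is E F# G# A B C# D#; F# is degree 2, and the triad built there (F#-A-C#) is minor, so it is ii.

v in B minor; ii in E major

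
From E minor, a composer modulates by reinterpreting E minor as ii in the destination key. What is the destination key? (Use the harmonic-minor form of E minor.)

D major

The numeral ii denotes a minor triad on scale degree 2. With E on degree 2, the tonic of the new key is D.
Degree 2 carries a minor triad in major keys, so the destination is D major.
Check: the diatonic triads of D major are D (I), Em (ii), F♯m (iii), G (IV), A (V), Bm (vi), C♯dim (vii°) — E minor is indeed ii.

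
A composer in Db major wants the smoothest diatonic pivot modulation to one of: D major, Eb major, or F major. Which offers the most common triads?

Triads of Db major: Db major (I), Eb minor (ii), F minor (iii), Gb major (IV), Ab major (V), Bb minor (vi), C diminished (vii°).
D major shares 0: none.
Eb major shares 2: Fm, Ab.
F major shares 0: none.
The most common triads (2) are shared with Eb major.

Eb major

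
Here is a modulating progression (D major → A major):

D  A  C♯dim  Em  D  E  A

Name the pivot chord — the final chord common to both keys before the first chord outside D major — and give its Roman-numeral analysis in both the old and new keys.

Chords diatonic to D major: D, Em, F♯m, G, A, Bm, C♯dim.
Reading the progression, the first chord not in that set is E, so the modulation leaves D major there.
The chord immediately before E is D, which is diatonic to both keys: I in D major and IV in A major.

D — I in D major, IV in A major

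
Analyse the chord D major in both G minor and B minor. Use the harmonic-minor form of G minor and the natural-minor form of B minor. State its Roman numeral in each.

V in G minor; III in B minor

The scale of G minor (harmonic minor) is G A B♭ C D E♭ F♯; D is degree 5, and the triad built there (D-F♯-A) is major, so it is V.
The scale of B minor (natural minor) is B C♯ D E F♯ G A; D is degree 3, and the triad built there (D-F♯-A) is major, so it is III.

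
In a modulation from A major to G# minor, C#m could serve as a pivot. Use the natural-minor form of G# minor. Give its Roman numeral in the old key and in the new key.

iii in A major; iv in G# minor

The scale of A major is A B C# D E F# G#; C# is degree 3, and the triad built there (C#-E-G#) is minor, so it is iii.
The scale of G# minor (natural minor) is G# A# B C# D# E F#; C# is degree 4, and the triad built there (C#-E-G#) is minor, so it is iv.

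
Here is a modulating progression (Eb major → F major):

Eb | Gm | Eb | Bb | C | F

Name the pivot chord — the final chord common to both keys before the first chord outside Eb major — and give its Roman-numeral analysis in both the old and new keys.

Chords diatonic to Eb major: Eb, Fm, Gm, Ab, Bb, Cm, Ddim.
Reading the progression, the first chord not in that set is C, so the modulation leaves Eb major there.
The chord immediately before C is Bb, which is diatonic to both keys: V in Eb major and IV in F major.

Bb — V in Eb major, IV in F major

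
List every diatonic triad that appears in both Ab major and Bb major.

Cm, Eb

Triads in Ab major: Ab (I), Bbm (ii), Cm (iii), Db (IV), Eb (V), Fm (vi), Gdim (vii°).
Triads in Bb major: Bb (I), Cm (ii), Dm (iii), Eb (IV), F (V), Gm (vi), Adim (vii°).
Shared triads with their functions: Cm (iii in Ab major, ii in Bb major); Eb (V in Ab major, IV in Bb major).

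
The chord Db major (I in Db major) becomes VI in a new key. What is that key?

F minor

The numeral VI denotes a major triad on scale degree 6. With Db on degree 6, the tonic of the new key is F.
Degree 6 carries a major triad in minor keys, so the destination is F minor.
Check: the diatonic triads of F minor (natural minor) are Fm (i), Gdim (ii°), Ab (III), Bbm (iv), Cm (v), Db (VI), Eb (VII) — Db major is indeed VI.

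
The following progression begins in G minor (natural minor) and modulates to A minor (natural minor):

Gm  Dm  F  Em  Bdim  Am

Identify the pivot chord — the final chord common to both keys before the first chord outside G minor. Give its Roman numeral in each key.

F — VII in G minor, VI in A minor

Chords diatonic to G minor: Gm, Adim, B♭, Cm, Dm, E♭, F.
Reading the progression, the first chord not in that set is Em, so the modulation leaves G minor there.
The chord immediately before Em is F, which is diatonic to both keys: VII in G minor and VI in A minor.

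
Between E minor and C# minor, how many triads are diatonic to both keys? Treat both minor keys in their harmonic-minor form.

Diatonic triads of E minor (harmonic minor): Em (i), F#dim (ii°), Gaug (III+), Am (iv), B (V), C (VI), D#dim (vii°).
Diatonic triads of C# minor (harmonic minor): C#m (i), D#dim (ii°), Eaug (III+), F#m (iv), G# (V), A (VI), B#dim (vii°).
Matching root and quality in both lists: D#dim.
That gives 1 common triad.

1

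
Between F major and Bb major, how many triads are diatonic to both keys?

4

Diatonic triads of F major: F (I), Gm (ii), Am (iii), Bb (IV), C (V), Dm (vi), Edim (vii°).
Diatonic triads of Bb major: Bb (I), Cm (ii), Dm (iii), Eb (IV), F (V), Gm (vi), Adim (vii°).
Matching root and quality in both lists: F, Gm, Bb, Dm.
That gives 4 common triads.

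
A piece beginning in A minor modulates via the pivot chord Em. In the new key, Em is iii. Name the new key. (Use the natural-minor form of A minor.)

C major

The numeral iii denotes a minor triad on scale degree 3. With E on degree 3, the tonic of the new key is C.
Degree 3 carries a minor triad in major keys, so the destination is C major.
Check: the diatonic triads of C major are C (I), Dm (ii), Em (iii), F (IV), G (V), Am (vi), Bdim (vii°) — Em is indeed iii.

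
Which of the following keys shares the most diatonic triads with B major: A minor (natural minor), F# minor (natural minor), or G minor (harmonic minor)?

F# minor

Triads of B major: B (I), C#m (ii), D#m (iii), E (IV), F# (V), G#m (vi), A#dim (vii°).
A minor (natural minor) shares 0: none.
F# minor (natural minor) shares 2: C#m, E.
G minor (harmonic minor) shares 0: none.
The most common triads (2) are shared with F# minor.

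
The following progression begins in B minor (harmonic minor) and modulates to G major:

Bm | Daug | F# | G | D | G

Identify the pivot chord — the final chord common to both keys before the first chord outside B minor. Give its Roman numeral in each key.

G — VI in B minor, I in G major

Chords diatonic to B minor: Bm, C#dim, Daug, Em, F#, G, A#dim.
Reading the progression, the first chord not in that set is D, so the modulation leaves B minor there.
The chord immediately before D is G, which is diatonic to both keys: VI in B minor and I in G major.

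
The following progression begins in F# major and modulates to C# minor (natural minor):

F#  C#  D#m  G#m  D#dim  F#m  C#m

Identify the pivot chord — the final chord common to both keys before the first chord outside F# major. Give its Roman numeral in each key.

G#m — ii in F# major, v in C# minor

Chords diatonic to F# major: F#, G#m, A#m, B, C#, D#m, E#dim.
Reading the progression, the first chord not in that set is D#dim, so the modulation leaves F# major there.
The chord immediately before D#dim is G#m, which is diatonic to both keys: ii in F# major and v in C# minor.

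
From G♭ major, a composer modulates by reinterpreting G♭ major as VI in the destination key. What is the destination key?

The numeral VI denotes a major triad on scale degree 6. With G♭ on degree 6, the tonic of the new key is B♭.
Degree 6 carries a major triad in minor keys, so the destination is B♭ minor.
Check: the diatonic triads of B♭ minor (natural minor) are B♭m (i), Cdim (ii°), D♭ (III), E♭m (iv), Fm (v), G♭ (VI), A♭ (VII) — G♭ major is indeed VI.

B♭ minor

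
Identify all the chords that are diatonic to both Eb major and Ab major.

Eb, Fm, Ab, Cm

Triads in Eb major: Eb major (I), F minor (ii), G minor (iii), Ab major (IV), Bb major (V), C minor (vi), D diminished (vii°).
Triads in Ab major: Ab major (I), Bb minor (ii), C minor (iii), Db major (IV), Eb major (V), F minor (vi), G diminished (vii°).
Shared triads with their functions: Eb major (I in Eb major, V in Ab major); F minor (ii in Eb major, vi in Ab major); Ab major (IV in Eb major, I in Ab major); C minor (vi in Eb major, iii in Ab major).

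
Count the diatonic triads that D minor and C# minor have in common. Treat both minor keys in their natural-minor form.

0

Diatonic triads of D minor (natural minor): Dm (i), Edim (ii°), F (III), Gm (iv), Am (v), Bb (VI), C (VII).
Diatonic triads of C# minor (natural minor): C#m (i), D#dim (ii°), E (III), F#m (iv), G#m (v), A (VI), B (VII).
No triad has the same root and quality in both keys.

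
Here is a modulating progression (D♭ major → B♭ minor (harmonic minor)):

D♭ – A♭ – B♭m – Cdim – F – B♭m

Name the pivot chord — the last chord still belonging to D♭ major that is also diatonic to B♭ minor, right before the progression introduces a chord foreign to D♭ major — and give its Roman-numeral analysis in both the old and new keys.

Chords diatonic to D♭ major: D♭, E♭m, Fm, G♭, A♭, B♭m, Cdim.
Reading the progression, the first chord not in that set is F, so the modulation leaves D♭ major there.
The chord immediately before F is Cdim, which is diatonic to both keys: vii° in D♭ major and ii° in B♭ minor.

Cdim — vii° in D♭ major, ii° in B♭ minor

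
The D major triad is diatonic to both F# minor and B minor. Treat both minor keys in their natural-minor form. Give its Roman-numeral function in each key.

VI in F# minor; III in B minor

The scale of F# minor (natural minor) is F# G# A B C# D E; D is degree 6, and the triad built there (D-F#-A) is major, so it is VI.
The scale of B minor (natural minor) is B C# D E F# G A; D is degree 3, and the triad built there (D-F#-A) is major, so it is III.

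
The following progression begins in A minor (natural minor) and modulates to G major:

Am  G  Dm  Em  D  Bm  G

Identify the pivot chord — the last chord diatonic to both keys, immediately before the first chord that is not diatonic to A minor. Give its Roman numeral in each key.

Em — v in A minor, vi in G major

Chords diatonic to A minor: Am, Bdim, C, Dm, Em, F, G.
Reading the progression, the first chord not in that set is D, so the modulation leaves A minor there.
The chord immediately before D is Em, which is diatonic to both keys: v in A minor and vi in G major.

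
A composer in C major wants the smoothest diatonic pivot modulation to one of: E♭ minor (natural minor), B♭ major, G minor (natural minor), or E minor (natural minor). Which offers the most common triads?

Triads of C major: C (I), Dm (ii), Em (iii), F (IV), G (V), Am (vi), Bdim (vii°).
E♭ minor (natural minor) shares 0: none.
B♭ major shares 2: Dm, F.
G minor (natural minor) shares 2: Dm, F.
E minor (natural minor) shares 4: C, Em, G, Am.
The most common triads (4) are shared with E minor.

E minor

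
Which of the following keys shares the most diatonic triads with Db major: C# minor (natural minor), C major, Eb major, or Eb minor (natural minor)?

Eb minor

Triads of Db major: Db major (I), Eb minor (ii), F minor (iii), Gb major (IV), Ab major (V), Bb minor (vi), C diminished (vii°).
C# minor (natural minor) shares 0: none.
C major shares 0: none.
Eb major shares 2: Fm, Ab.
Eb minor (natural minor) shares 4: Db, Ebm, Gb, Bbm.
The most common triads (4) are shared with Eb minor.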